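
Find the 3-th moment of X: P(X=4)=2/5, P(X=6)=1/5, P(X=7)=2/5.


E[X^3] = sum(x^3 * P(x))
= 64*2/5 + 216*1/5 + 343*2/5
= 206

206


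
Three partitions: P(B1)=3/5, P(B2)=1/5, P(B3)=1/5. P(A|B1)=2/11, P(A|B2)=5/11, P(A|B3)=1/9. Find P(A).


P(A) = P(A|B1)P(B1) + P(A|B2)P(B2) + P(A|B3)P(B3)
= 2/11*3/5 + 5/11*1/5 + 1/9*1/5
= 6/55 + 1/11 + 1/45 = 2/9

2/9


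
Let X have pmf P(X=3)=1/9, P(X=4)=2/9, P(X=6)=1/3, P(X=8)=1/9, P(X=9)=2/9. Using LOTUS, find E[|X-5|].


E[|X-5|] = sum(g(x)*P(x))
= 2*1/9 + 1*2/9 + 1*1/3 + 3*1/9 + 4*2/9
= 2

2


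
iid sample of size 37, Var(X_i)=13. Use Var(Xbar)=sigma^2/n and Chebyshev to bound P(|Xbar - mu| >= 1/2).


Var(Xbar) = Var(X)/n = 13/37
Chebyshev: P(|Xbar-mu| >= 1/2) <= Var(Xbar)/(1/2)^2 = (13/37)/(1/4) = 52/37
Bound exceeds 1, so trivial bound: 1

1


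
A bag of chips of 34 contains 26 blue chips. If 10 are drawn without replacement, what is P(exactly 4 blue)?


P(X=4) = C(26,4)*C(8,6) / C(34,10)
= 14950*28 / 131128140
= 418600/131128140 = 1610/504339

1610/504339


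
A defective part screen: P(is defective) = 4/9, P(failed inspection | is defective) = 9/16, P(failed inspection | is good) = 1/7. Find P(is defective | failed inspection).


P(A) = P(A|B)P(B) + P(A|B')P(B') = 9/16*4/9 + 1/7*5/9 = 83/252
P(B|A) = P(A|B)P(B)/P(A) = (1/4)/(83/252) = 63/83

63/83


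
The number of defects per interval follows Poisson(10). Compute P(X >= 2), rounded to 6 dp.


P(X>=2) = 1 - P(X<=1) = 1 - (e^(-10)*10^0/0! + e^(-10)*10^1/1!)
≈ 1 - (0.0000453999 + 0.0004539993)
= 1 - 0.0004993992 = 0.9995006008
≈ 0.999501

0.999501


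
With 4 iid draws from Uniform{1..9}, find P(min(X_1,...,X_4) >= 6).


P(min >= 6) = P(all X_i >= 6) = (P(X_1 >= 6))^4
= (4/9)^4 = 256/6561

256/6561


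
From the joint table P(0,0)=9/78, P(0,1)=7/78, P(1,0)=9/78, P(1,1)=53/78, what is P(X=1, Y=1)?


Read from table: P(X=1, Y=1) = 53/78

53/78


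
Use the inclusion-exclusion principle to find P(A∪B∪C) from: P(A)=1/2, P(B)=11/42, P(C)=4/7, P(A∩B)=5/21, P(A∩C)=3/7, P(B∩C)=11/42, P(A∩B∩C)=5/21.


P(A∪B∪C) = P(A)+P(B)+P(C) - P(AB)-P(AC)-P(BC) + P(ABC)
= 1/2+11/42+4/7 - 5/21-3/7-11/42 + 5/21
= 9/14

9/14


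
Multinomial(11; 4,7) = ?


11! = 39916800
Denominator: 4!=24 * 7!=5040
Coefficient = 39916800 / 120960 = 330

330


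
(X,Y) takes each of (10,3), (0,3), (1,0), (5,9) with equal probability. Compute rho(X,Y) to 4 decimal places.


Cov(X,Y) = 3.7500, Var(X) = 15.5000, Var(Y) = 10.6875
rho = Cov/(sqrt(VarX)*sqrt(VarY)) = 0.2914

0.2914


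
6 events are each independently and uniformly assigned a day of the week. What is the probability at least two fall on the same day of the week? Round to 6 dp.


P(all different) = prod((7-i)/7 for i=0..5) = 0.042839
P(at least one match) = 1 - 0.042839 = 0.957161

0.957161


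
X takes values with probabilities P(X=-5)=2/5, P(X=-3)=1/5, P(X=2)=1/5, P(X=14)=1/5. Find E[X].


E[X] = sum(x * P(x))
= -5*2/5 - 3*1/5 + 2*1/5 + 14*1/5
= 3/5

3/5


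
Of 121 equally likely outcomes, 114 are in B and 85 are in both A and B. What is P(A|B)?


P(A|B) = P(A∩B)/P(B) = (85/121)/(114/121) = 85/114

85/114


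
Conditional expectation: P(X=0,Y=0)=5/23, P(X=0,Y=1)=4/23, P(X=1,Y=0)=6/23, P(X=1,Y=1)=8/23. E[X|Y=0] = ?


P(Y=0) = 11/23
E[X|Y=0] = (0*5 + 1*6)/11 = 6/11

6/11


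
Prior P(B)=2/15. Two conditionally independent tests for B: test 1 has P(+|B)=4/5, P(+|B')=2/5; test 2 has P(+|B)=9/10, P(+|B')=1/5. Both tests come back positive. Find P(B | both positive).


After test 1: P(+) = 4/5*2/15 + 2/5*13/15 = 34/75
P(B|+) = (8/75)/(34/75) = 4/17
After test 2 (use post1 as new prior): P(+) = 9/10*4/17 + 1/5*13/17 = 31/85
P(B|+,+) = (18/85)/(31/85) = 18/31

18/31


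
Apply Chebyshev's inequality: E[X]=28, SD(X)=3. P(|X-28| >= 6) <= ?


k = 6/3 = 2
Chebyshev: P(|X-mu| >= k*sigma) <= 1/k^2 = 1/2^2 = 1/4

1/4


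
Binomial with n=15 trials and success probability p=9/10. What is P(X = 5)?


P(X=5) = C(15,5) * p^5 * (1-p)^10
= 3003 * 59049/100000 * 1/10000000000
= 177324147/1000000000000000

177324147/1000000000000000


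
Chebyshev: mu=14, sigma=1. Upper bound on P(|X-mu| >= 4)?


k = 4/1 = 4
Chebyshev: P(|X-mu| >= k*sigma) <= 1/k^2 = 1/4^2 = 1/16

1/16


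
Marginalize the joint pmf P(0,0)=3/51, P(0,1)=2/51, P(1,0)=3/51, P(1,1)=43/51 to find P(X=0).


P(X=0) = P(0,0)+P(0,1) = 3/51 + 2/51 = 5/51

5/51


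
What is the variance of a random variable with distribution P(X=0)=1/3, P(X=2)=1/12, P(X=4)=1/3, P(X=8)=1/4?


E[X] = 7/2, E[X^2] = 65/3
Var(X) = E[X^2] - (E[X])^2 = 65/3 - (7/2)^2 = 113/12

113/12


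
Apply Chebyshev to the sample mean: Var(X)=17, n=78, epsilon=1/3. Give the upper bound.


Var(Xbar) = Var(X)/n = 17/78
Chebyshev: P(|Xbar-mu| >= 1/3) <= Var(Xbar)/(1/3)^2 = (17/78)/(1/9) = 51/26
Bound exceeds 1, so trivial bound: 1

1


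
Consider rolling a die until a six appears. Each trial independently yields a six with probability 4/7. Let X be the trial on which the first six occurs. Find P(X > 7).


P(X > 7) = P(first 7 trials all fail) = (1-p)^7 = (3/7)^7 = 2187/823543

2187/823543


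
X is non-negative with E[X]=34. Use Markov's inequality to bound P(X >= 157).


Markov: P(X >= a) <= E[X]/a
P(X >= 157) <= 34/157

34/157


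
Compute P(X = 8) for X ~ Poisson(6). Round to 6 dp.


P(X=8) = e^(-6) * 6^8 / 8!
≈ 0.002478752177 * 1679616 / 40320
≈ 0.103258

0.103258


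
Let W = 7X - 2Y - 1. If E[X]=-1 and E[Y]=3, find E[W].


E[7X - 2Y - 1] = 7*E[X] - 2*E[Y] - 1
= (7)*(-1) + (-2)*(3) + (-1)
= -7 - 6 - 1 = -14

-14


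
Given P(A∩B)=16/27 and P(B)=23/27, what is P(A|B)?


P(A|B) = P(A∩B)/P(B) = (48/81)/(69/81) = 48/69 = 16/23

16/23


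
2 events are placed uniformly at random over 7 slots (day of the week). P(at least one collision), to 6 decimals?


P(all different) = prod((7-i)/7 for i=0..1) = 0.857143
P(at least one match) = 1 - 0.857143 = 0.142857

0.142857


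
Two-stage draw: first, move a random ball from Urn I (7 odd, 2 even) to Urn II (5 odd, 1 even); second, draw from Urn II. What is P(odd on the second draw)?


P(transfer odd) = 7/9; P(transfer even) = 2/9
If odd transferred: Urn II has 6 odd of 7, so P(odd|odd moved) = 6/7
If even transferred: Urn II has 5 odd of 7, so P(odd|even moved) = 5/7
By total probability: P(odd) = 7/9*6/7 + 2/9*5/7 = 52/63

52/63


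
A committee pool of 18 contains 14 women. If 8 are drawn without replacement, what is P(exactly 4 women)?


P(X=4) = C(14,4)*C(4,4) / C(18,8)
= 1001*1 / 43758
= 1001/43758 = 7/306

7/306


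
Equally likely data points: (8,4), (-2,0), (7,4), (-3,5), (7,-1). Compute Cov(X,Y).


E[X]=17/5, E[Y]=12/5, E[XY]=38/5
Cov(X,Y) = E[XY] - E[X]E[Y] = 38/5 - 17/5*12/5 = -14/25

-14/25


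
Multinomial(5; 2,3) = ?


5! = 120
Denominator: 2!=2 * 3!=6
Coefficient = 120 / 12 = 10

10


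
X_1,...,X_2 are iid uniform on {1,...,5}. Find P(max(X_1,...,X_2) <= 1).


P(max <= 1) = P(all X_i <= 1) = (P(X_1 <= 1))^2
= (1/5)^2 = 1/25

1/25


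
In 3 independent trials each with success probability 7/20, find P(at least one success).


P(at least one) = 1 - P(none)
P(none) = (1 - 7/20)^3 = (13/20)^3 = 2197/8000
P(at least one) = 1 - 2197/8000 = 5803/8000

5803/8000


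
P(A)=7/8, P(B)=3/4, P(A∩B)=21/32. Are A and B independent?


P(A)*P(B) = 7/8*3/4 = 21/32
P(A∩B) = 21/32, which equals P(A)P(B), so independent

Yes, A and B are independent


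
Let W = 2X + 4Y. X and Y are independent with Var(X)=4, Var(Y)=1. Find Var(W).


Independence => Cov(X,Y)=0
Var(2X + 4Y) = 2^2*Var(X) + 4^2*Var(Y)
= 4*4 + 16*1 = 32

32


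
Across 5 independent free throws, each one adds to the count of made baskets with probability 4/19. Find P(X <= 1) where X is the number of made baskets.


P(X<=1) = P(X=0) + P(X=1)
= 759375/2476099 + 1012500/2476099
= 1771875/2476099

1771875/2476099


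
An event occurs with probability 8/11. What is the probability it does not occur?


P(A') = 1 - P(A) = 1 - 8/11 = 3/11

3/11


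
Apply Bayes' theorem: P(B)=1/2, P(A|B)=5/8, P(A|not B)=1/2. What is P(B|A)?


P(A) = P(A|B)P(B) + P(A|B')P(B') = 5/8*1/2 + 1/2*1/2 = 9/16
P(B|A) = P(A|B)P(B)/P(A) = (5/16)/(9/16) = 5/9

5/9


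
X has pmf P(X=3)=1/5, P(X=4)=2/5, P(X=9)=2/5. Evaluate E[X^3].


E[X^3] = sum(x^3 * P(x))
= 27*1/5 + 64*2/5 + 729*2/5
= 1613/5

1613/5


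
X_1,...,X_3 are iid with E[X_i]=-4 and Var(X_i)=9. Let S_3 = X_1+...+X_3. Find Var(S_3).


By independence, Var(S_n) = n*Var(X_1) = 3*9 = 27

27


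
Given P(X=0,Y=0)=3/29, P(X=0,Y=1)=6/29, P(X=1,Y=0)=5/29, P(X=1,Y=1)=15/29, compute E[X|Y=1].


P(Y=1) = 21/29
E[X|Y=1] = (0*6 + 1*15)/21 = 15/21 = 5/7

5/7


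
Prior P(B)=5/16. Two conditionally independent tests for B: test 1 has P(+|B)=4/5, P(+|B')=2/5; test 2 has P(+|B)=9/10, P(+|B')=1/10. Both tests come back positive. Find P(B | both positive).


After test 1: P(+) = 4/5*5/16 + 2/5*11/16 = 21/40
P(B|+) = (1/4)/(21/40) = 10/21
After test 2 (use post1 as new prior): P(+) = 9/10*10/21 + 1/10*11/21 = 101/210
P(B|+,+) = (3/7)/(101/210) = 90/101

90/101


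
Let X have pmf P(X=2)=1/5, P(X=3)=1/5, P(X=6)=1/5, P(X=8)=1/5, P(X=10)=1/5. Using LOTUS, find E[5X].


E[5X] = sum(g(x)*P(x))
= 10*1/5 + 15*1/5 + 30*1/5 + 40*1/5 + 50*1/5
= 29

29


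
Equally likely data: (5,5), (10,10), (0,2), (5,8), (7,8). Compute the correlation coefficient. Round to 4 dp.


Cov(X,Y) = 8.5600, Var(X) = 10.6400, Var(Y) = 7.8400
rho = Cov/(sqrt(VarX)*sqrt(VarY)) = 0.9372

0.9372


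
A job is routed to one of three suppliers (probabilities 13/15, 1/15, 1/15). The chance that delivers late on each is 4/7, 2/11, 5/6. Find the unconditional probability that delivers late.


P(A) = P(A|B1)P(B1) + P(A|B2)P(B2) + P(A|B3)P(B3)
= 4/7*13/15 + 2/11*1/15 + 5/6*1/15
= 52/105 + 2/165 + 1/18 = 3901/6930

3901/6930


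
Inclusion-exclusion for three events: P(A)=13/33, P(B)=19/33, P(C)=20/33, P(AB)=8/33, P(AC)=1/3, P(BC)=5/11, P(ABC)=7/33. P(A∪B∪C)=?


P(A∪B∪C) = P(A)+P(B)+P(C) - P(AB)-P(AC)-P(BC) + P(ABC)
= 13/33+19/33+20/33 - 8/33-1/3-5/11 + 7/33
= 25/33

25/33


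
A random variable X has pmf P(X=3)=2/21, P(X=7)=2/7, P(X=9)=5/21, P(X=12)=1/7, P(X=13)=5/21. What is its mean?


E[X] = sum(x * P(x))
= 3*2/21 + 7*2/7 + 9*5/21 + 12*1/7 + 13*5/21
= 194/21

194/21


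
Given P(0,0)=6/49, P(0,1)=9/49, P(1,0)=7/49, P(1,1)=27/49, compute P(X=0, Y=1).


Read from table: P(X=0, Y=1) = 9/49

9/49


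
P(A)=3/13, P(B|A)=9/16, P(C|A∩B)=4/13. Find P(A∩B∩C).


P(A∩B∩C) = P(A) * P(B|A) * P(C|A∩B)
= 3/13 * 9/16 * 4/13
= 27/208 * 4/13 = 27/676

27/676


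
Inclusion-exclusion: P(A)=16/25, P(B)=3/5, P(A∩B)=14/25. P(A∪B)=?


P(A∪B) = P(A) + P(B) - P(A∩B)
= 16/25 + 3/5 - 14/25 = 17/25

17/25


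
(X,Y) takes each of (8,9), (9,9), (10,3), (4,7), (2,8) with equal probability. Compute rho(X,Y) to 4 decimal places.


Cov(X,Y) = -2.1200, Var(X) = 9.4400, Var(Y) = 4.9600
rho = Cov/(sqrt(VarX)*sqrt(VarY)) = -0.3098

-0.3098


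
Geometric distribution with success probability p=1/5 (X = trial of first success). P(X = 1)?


P(X=1) = (1-p)^0 * p = (4/5)^0 * 1/5
= 1 * 1/5 = 1/5

1/5


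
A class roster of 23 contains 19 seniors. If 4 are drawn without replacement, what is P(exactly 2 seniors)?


P(X=2) = C(19,2)*C(4,2) / C(23,4)
= 171*6 / 8855
= 1026/8855

1026/8855


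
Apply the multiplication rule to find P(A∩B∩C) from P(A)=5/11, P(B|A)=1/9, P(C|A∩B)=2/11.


P(A∩B∩C) = P(A) * P(B|A) * P(C|A∩B)
= 5/11 * 1/9 * 2/11
= 5/99 * 2/11 = 10/1089

10/1089


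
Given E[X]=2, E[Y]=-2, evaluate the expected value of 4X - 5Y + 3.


E[4X - 5Y + 3] = 4*E[X] - 5*E[Y] + 3
= (4)*(2) + (-5)*(-2) + (3)
= 8 + 10 + 3 = 21

21


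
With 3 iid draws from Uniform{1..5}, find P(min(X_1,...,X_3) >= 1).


P(min >= 1) = P(all X_i >= 1) = (P(X_1 >= 1))^3
= (5/5)^3 = 1^3 = 1

1


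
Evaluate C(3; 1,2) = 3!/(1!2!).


3! = 6
Denominator: 1!=1 * 2!=2
Coefficient = 6 / 2 = 3

3


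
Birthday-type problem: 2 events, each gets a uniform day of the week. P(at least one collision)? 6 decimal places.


P(all different) = prod((7-i)/7 for i=0..1) = 0.857143
P(at least one match) = 1 - 0.857143 = 0.142857

0.142857


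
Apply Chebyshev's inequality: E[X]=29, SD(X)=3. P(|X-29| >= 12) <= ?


k = 12/3 = 4
Chebyshev: P(|X-mu| >= k*sigma) <= 1/k^2 = 1/4^2 = 1/16

1/16


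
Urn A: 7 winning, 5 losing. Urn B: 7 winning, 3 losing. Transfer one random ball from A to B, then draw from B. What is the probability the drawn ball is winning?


P(transfer winning) = 7/12; P(transfer losing) = 5/12
If winning transferred: Urn II has 8 winning of 11, so P(winning|winning moved) = 8/11
If losing transferred: Urn II has 7 winning of 11, so P(winning|losing moved) = 7/11
By total probability: P(winning) = 7/12*8/11 + 5/12*7/11 = 91/132

91/132


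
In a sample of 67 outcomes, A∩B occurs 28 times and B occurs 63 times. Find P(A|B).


P(A|B) = P(A∩B)/P(B) = (28/67)/(63/67) = 28/63 = 4/9

4/9


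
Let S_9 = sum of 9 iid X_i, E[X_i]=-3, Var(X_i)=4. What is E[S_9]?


E[S_n] = n*E[X_1] = 9*-3 = -27

-27


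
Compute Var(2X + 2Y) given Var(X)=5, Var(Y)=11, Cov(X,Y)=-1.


Var(2X + 2Y) = 2^2*Var(X) + 2^2*Var(Y) + 2*2*2*Cov(X,Y)
= 4*5 + 4*11 + 8*(-1)
= 20 + 44 - 8 = 56

56


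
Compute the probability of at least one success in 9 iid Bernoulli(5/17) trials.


P(at least one) = 1 - P(none)
P(none) = (1 - 5/17)^9 = (12/17)^9 = 5159780352/118587876497
P(at least one) = 1 - 5159780352/118587876497 = 113428096145/118587876497

113428096145/118587876497


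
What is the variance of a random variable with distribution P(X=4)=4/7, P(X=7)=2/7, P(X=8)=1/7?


E[X] = 38/7, E[X^2] = 226/7
Var(X) = E[X^2] - (E[X])^2 = 226/7 - (38/7)^2 = 138/49

138/49


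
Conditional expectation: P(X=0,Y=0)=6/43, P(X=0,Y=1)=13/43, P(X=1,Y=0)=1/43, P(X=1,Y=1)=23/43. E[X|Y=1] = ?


P(Y=1) = 36/43
E[X|Y=1] = (0*13 + 1*23)/36 = 23/36

23/36


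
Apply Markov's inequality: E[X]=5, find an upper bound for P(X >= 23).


Markov: P(X >= a) <= E[X]/a
P(X >= 23) <= 5/23

5/23


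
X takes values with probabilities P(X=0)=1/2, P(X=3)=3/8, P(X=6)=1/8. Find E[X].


E[X] = sum(x * P(x))
= 0*1/2 + 3*3/8 + 6*1/8
= 15/8

15/8


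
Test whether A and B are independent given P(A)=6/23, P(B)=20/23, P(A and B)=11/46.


P(A)*P(B) = 6/23*20/23 = 120/529
P(A∩B) = 11/46 != 120/529, so not independent

No, A and B are not independent


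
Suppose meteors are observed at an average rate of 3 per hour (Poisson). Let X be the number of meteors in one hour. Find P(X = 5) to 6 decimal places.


P(X=5) = e^(-3) * 3^5 / 5!
≈ 0.04978706837 * 243 / 120
≈ 0.100819

0.100819


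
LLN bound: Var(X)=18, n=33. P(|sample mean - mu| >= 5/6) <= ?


Var(Xbar) = Var(X)/n = 18/33
Chebyshev: P(|Xbar-mu| >= 5/6) <= Var(Xbar)/(5/6)^2 = (6/11)/(25/36) = 216/275

216/275


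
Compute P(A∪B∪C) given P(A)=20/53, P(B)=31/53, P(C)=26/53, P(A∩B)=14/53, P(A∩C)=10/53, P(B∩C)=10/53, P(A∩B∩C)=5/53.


P(A∪B∪C) = P(A)+P(B)+P(C) - P(AB)-P(AC)-P(BC) + P(ABC)
= 20/53+31/53+26/53 - 14/53-10/53-10/53 + 5/53
= 48/53

48/53


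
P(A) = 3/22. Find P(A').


P(A') = 1 - P(A) = 1 - 3/22 = 19/22

19/22


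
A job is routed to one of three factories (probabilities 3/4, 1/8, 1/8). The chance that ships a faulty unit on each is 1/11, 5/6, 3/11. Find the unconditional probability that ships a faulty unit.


P(A) = P(A|B1)P(B1) + P(A|B2)P(B2) + P(A|B3)P(B3)
= 1/11*3/4 + 5/6*1/8 + 3/11*1/8
= 3/44 + 5/48 + 3/88 = 109/528

109/528


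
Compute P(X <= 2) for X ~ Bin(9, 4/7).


P(X<=2) = P(X=0) + P(X=1) + P(X=2)
= 19683/40353607 + 236196/40353607 + 1259712/40353607
= 216513/5764801

216513/5764801


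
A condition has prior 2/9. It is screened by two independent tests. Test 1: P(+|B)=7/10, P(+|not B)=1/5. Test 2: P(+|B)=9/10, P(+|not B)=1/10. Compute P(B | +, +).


After test 1: P(+) = 7/10*2/9 + 1/5*7/9 = 14/45
P(B|+) = (7/45)/(14/45) = 1/2
After test 2 (use post1 as new prior): P(+) = 9/10*1/2 + 1/10*1/2 = 1/2
P(B|+,+) = (9/20)/(1/2) = 9/10

9/10


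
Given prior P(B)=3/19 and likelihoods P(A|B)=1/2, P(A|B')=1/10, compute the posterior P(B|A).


P(A) = P(A|B)P(B) + P(A|B')P(B') = 1/2*3/19 + 1/10*16/19 = 31/190
P(B|A) = P(A|B)P(B)/P(A) = (3/38)/(31/190) = 15/31

15/31


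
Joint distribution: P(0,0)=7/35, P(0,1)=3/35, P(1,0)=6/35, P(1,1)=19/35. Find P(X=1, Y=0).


Read from table: P(X=1, Y=0) = 6/35

6/35


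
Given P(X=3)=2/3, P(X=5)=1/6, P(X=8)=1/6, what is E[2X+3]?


E[2X+3] = sum(g(x)*P(x))
= 9*2/3 + 13*1/6 + 19*1/6
= 34/3

34/3


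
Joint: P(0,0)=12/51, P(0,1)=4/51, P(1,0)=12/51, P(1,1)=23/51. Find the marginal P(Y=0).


P(Y=0) = P(0,0)+P(1,0) = 12/51 + 12/51 = 24/51 = 8/17

8/17


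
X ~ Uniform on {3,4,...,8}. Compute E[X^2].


E[X^2] = (1/6) * sum(x^2 for x=3..8)
= 199/6

199/6


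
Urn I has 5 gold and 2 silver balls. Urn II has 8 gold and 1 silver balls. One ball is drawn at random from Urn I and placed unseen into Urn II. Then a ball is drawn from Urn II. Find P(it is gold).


P(transfer gold) = 5/7; P(transfer silver) = 2/7
If gold transferred: Urn II has 9 gold of 10, so P(gold|gold moved) = 9/10
If silver transferred: Urn II has 8 gold of 10, so P(gold|silver moved) = 4/5
By total probability: P(gold) = 5/7*9/10 + 2/7*4/5 = 61/70

61/70


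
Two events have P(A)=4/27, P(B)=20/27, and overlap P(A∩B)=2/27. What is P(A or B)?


P(A∪B) = P(A) + P(B) - P(A∩B)
= 4/27 + 20/27 - 2/27 = 22/27

22/27


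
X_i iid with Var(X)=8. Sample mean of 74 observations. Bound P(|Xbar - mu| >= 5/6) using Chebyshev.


Var(Xbar) = Var(X)/n = 8/74
Chebyshev: P(|Xbar-mu| >= 5/6) <= Var(Xbar)/(5/6)^2 = (4/37)/(25/36) = 144/925

144/925


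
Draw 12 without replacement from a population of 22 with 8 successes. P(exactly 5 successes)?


P(X=5) = C(8,5)*C(14,7) / C(22,12)
= 56*3432 / 646646
= 192192/646646 = 96/323

96/323


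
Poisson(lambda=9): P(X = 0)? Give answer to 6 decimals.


P(X=0) = e^(-9) * 9^0 / 0!
≈ 0.0001234098041 * 1 / 1
≈ 0.000123

0.000123


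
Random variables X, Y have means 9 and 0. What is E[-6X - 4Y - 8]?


E[-6X - 4Y - 8] = -6*E[X] - 4*E[Y] - 8
= (-6)*(9) + (-4)*(0) + (-8)
= -54 + 0 - 8 = -62

-62


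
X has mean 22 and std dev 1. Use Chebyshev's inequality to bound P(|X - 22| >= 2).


k = 2/1 = 2
Chebyshev: P(|X-mu| >= k*sigma) <= 1/k^2 = 1/2^2 = 1/4

1/4


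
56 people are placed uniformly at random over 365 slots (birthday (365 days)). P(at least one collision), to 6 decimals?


P(all different) = prod((365-i)/365 for i=0..55) = 0.011668
P(at least one match) = 1 - 0.011668 = 0.988332

0.988332


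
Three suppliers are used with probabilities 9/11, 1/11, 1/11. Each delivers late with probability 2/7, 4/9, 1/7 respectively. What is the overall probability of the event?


P(A) = P(A|B1)P(B1) + P(A|B2)P(B2) + P(A|B3)P(B3)
= 2/7*9/11 + 4/9*1/11 + 1/7*1/11
= 18/77 + 4/99 + 1/77 = 199/693

199/693


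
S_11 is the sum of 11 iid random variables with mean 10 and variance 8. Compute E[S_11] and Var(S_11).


E[S_n] = n*mu = 11*10 = 110
Var(S_n) = n*sigma^2 = 11*8 = 88

E[S_11]=110, Var(S_11)=88


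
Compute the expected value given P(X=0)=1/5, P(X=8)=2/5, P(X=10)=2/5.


E[X] = sum(x * P(x))
= 0*1/5 + 8*2/5 + 10*2/5
= 36/5

36/5


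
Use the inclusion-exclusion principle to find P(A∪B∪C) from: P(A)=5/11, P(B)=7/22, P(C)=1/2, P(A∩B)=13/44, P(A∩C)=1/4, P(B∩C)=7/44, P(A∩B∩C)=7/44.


P(A∪B∪C) = P(A)+P(B)+P(C) - P(AB)-P(AC)-P(BC) + P(ABC)
= 5/11+7/22+1/2 - 13/44-1/4-7/44 + 7/44
= 8/11

8/11


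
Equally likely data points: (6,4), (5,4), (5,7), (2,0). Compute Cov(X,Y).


E[X]=9/2, E[Y]=15/4, E[XY]=79/4
Cov(X,Y) = E[XY] - E[X]E[Y] = 79/4 - 9/2*15/4 = 23/8

23/8


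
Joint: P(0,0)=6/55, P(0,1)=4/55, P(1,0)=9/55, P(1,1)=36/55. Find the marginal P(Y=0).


P(Y=0) = P(0,0)+P(1,0) = 6/55 + 9/55 = 15/55 = 3/11

3/11


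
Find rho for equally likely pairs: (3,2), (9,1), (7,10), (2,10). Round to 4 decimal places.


Cov(X,Y) = -3.9375, Var(X) = 8.1875, Var(Y) = 18.1875
rho = Cov/(sqrt(VarX)*sqrt(VarY)) = -0.3227

-0.3227


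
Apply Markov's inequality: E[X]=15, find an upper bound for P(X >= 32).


Markov: P(X >= a) <= E[X]/a
P(X >= 32) <= 15/32

15/32


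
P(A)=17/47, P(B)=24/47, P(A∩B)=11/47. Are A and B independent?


P(A)*P(B) = 17/47*24/47 = 408/2209
P(A∩B) = 11/47 != 408/2209, so not independent

No, A and B are not independent


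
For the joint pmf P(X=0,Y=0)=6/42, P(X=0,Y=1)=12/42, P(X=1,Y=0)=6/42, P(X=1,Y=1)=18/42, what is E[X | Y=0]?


P(Y=0) = 12/42
E[X|Y=0] = (0*6 + 1*6)/12 = 6/12 = 1/2

1/2


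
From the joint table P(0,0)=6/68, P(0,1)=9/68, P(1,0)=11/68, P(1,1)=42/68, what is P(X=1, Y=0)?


Read from table: P(X=1, Y=0) = 11/68

11/68


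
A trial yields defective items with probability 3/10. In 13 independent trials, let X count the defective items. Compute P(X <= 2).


P(X<=2) = P(X=0) + P(X=1) + P(X=2)
= 96889010407/10000000000000 + 539810200839/10000000000000 + 694041686793/5000000000000
= 1977326743/9765625000

1977326743/9765625000


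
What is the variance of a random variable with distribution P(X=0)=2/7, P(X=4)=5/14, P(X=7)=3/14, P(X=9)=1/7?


E[X] = 59/14, E[X^2] = 389/14
Var(X) = E[X^2] - (E[X])^2 = 389/14 - (59/14)^2 = 1965/196

1965/196


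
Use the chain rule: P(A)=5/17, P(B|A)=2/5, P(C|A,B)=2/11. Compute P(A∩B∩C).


P(A∩B∩C) = P(A) * P(B|A) * P(C|A∩B)
= 5/17 * 2/5 * 2/11
= 2/17 * 2/11 = 4/187

4/187


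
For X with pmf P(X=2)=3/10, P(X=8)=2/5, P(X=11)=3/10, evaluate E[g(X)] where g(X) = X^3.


E[X^3] = sum(g(x)*P(x))
= 8*3/10 + 512*2/5 + 1331*3/10
= 1213/2

1213/2


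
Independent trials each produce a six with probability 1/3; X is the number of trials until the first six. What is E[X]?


For geometric (trials until first success), E[X] = 1/p = 1/(1/3) = 3

3


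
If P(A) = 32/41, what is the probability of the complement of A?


P(A') = 1 - P(A) = 1 - 32/41 = 9/41

9/41


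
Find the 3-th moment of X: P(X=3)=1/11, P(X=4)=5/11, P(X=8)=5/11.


E[X^3] = sum(x^3 * P(x))
= 27*1/11 + 64*5/11 + 512*5/11
= 2907/11

2907/11


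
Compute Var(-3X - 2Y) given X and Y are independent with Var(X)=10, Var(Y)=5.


Independence => Cov(X,Y)=0
Var(-3X - 2Y) = (-3)^2*Var(X) + (-2)^2*Var(Y)
= 9*10 + 4*5 = 110

110


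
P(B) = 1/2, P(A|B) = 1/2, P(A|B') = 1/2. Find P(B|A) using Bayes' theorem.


P(A) = P(A|B)P(B) + P(A|B')P(B') = 1/2*1/2 + 1/2*1/2 = 1/2
P(B|A) = P(A|B)P(B)/P(A) = (1/4)/(1/2) = 1/2

1/2


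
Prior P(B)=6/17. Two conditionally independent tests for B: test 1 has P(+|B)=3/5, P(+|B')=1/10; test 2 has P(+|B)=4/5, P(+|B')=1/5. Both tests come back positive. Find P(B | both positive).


After test 1: P(+) = 3/5*6/17 + 1/10*11/17 = 47/170
P(B|+) = (18/85)/(47/170) = 36/47
After test 2 (use post1 as new prior): P(+) = 4/5*36/47 + 1/5*11/47 = 31/47
P(B|+,+) = (144/235)/(31/47) = 144/155

144/155


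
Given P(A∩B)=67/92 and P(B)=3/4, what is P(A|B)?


P(A|B) = P(A∩B)/P(B) = (67/92)/(69/92) = 67/69

67/69


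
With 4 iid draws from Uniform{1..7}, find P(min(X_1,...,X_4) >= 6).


P(min >= 6) = P(all X_i >= 6) = (P(X_1 >= 6))^4
= (2/7)^4 = 16/2401

16/2401


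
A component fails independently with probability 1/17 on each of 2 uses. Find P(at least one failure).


P(at least one) = 1 - P(none)
P(none) = (1 - 1/17)^2 = (16/17)^2 = 256/289
P(at least one) = 1 - 256/289 = 33/289

33/289


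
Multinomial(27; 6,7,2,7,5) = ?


27! = 10888869450418352160768000000
Denominator: 6!=720 * 7!=5040 * 2!=2 * 7!=5040 * 5!=120
Coefficient = 10888869450418352160768000000 / 4389396480000 = 2480721324681600

2480721324681600


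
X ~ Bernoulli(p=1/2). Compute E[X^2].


For Bernoulli: X in {0,1}
E[X^2] = 0^2*(1-1/2) + 1^2*1/2 = 1/2

1/2


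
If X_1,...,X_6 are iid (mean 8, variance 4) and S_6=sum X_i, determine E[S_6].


E[S_n] = n*E[X_1] = 6*8 = 48

48


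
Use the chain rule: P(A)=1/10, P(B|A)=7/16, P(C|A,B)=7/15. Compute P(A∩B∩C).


P(A∩B∩C) = P(A) * P(B|A) * P(C|A∩B)
= 1/10 * 7/16 * 7/15
= 7/160 * 7/15 = 49/2400

49/2400


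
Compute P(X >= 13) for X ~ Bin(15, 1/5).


P(X>=13) = P(X=13) + P(X=14) + P(X=15)
= 336/6103515625 + 12/6103515625 + 1/30517578125
= 1741/30517578125

1741/30517578125


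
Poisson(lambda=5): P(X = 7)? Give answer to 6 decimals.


P(X=7) = e^(-5) * 5^7 / 7!
≈ 0.006737946999 * 78125 / 5040
≈ 0.104445

0.104445


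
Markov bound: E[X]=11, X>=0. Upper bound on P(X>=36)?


Markov: P(X >= a) <= E[X]/a
P(X >= 36) <= 11/36

11/36


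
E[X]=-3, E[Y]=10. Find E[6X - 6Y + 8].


E[6X - 6Y + 8] = 6*E[X] - 6*E[Y] + 8
= (6)*(-3) + (-6)*(10) + (8)
= -18 - 60 + 8 = -70

-70


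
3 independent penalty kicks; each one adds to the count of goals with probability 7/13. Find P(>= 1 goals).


P(at least one) = 1 - P(none)
P(none) = (1 - 7/13)^3 = (6/13)^3 = 216/2197
P(at least one) = 1 - 216/2197 = 1981/2197

1981/2197


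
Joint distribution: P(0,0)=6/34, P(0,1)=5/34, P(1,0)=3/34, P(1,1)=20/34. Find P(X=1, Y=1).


Read from table: P(X=1, Y=1) = 20/34 = 10/17

10/17


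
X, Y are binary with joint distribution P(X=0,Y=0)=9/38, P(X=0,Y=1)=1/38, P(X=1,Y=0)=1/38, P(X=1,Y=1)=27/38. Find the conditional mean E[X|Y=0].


P(Y=0) = 10/38
E[X|Y=0] = (0*9 + 1*1)/10 = 1/10

1/10


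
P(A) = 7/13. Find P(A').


P(A') = 1 - P(A) = 1 - 7/13 = 6/13

6/13


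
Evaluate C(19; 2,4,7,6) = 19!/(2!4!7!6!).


19! = 121645100408832000
Denominator: 2!=2 * 4!=24 * 7!=5040 * 6!=720
Coefficient = 121645100408832000 / 174182400 = 698377680

698377680


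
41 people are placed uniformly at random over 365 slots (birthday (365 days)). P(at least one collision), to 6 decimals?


P(all different) = prod((365-i)/365 for i=0..40) = 0.096848
P(at least one match) = 1 - 0.096848 = 0.903152

0.903152


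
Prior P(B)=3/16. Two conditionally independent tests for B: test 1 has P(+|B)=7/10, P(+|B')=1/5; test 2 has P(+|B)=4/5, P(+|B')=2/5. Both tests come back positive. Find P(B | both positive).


After test 1: P(+) = 7/10*3/16 + 1/5*13/16 = 47/160
P(B|+) = (21/160)/(47/160) = 21/47
After test 2 (use post1 as new prior): P(+) = 4/5*21/47 + 2/5*26/47 = 136/235
P(B|+,+) = (84/235)/(136/235) = 21/34

21/34


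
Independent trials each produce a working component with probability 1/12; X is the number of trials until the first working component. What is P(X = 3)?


P(X=3) = (1-p)^2 * p = (11/12)^2 * 1/12
= 121/144 * 1/12 = 121/1728

121/1728


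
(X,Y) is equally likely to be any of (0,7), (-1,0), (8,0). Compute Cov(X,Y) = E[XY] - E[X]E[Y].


E[X]=7/3, E[Y]=7/3, E[XY]=0
Cov(X,Y) = E[XY] - E[X]E[Y] = 0 - 7/3*7/3 = -49/9

-49/9


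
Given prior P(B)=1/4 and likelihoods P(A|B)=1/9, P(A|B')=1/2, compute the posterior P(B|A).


P(A) = P(A|B)P(B) + P(A|B')P(B') = 1/9*1/4 + 1/2*3/4 = 29/72
P(B|A) = P(A|B)P(B)/P(A) = (1/36)/(29/72) = 2/29

2/29


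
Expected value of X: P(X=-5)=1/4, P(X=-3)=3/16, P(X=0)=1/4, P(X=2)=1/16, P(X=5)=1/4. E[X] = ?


E[X] = sum(x * P(x))
= -5*1/4 - 3*3/16 + 0*1/4 + 2*1/16 + 5*1/4
= -7/16

-7/16


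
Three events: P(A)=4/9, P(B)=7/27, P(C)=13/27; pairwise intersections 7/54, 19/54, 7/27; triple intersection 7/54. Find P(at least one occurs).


P(A∪B∪C) = P(A)+P(B)+P(C) - P(AB)-P(AC)-P(BC) + P(ABC)
= 4/9+7/27+13/27 - 7/54-19/54-7/27 + 7/54
= 31/54

31/54


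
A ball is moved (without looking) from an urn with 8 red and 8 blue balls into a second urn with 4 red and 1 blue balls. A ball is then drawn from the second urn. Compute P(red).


P(transfer red) = 8/16 = 1/2; P(transfer blue) = 1/2
If red transferred: Urn II has 5 red of 6, so P(red|red moved) = 5/6
If blue transferred: Urn II has 4 red of 6, so P(red|blue moved) = 2/3
By total probability: P(red) = 1/2*5/6 + 1/2*2/3 = 3/4

3/4


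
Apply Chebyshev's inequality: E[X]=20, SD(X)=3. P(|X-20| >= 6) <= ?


k = 6/3 = 2
Chebyshev: P(|X-mu| >= k*sigma) <= 1/k^2 = 1/2^2 = 1/4

1/4


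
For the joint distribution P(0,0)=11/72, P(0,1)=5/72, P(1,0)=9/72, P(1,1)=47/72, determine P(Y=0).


P(Y=0) = P(0,0)+P(1,0) = 11/72 + 9/72 = 20/72 = 5/18

5/18


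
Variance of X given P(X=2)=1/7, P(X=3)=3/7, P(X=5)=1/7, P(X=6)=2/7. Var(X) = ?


E[X] = 4, E[X^2] = 128/7
Var(X) = E[X^2] - (E[X])^2 = 128/7 - (4)^2 = 16/7

16/7


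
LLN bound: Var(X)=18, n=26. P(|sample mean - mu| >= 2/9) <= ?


Var(Xbar) = Var(X)/n = 18/26
Chebyshev: P(|Xbar-mu| >= 2/9) <= Var(Xbar)/(2/9)^2 = (9/13)/(4/81) = 729/52
Bound exceeds 1, so trivial bound: 1

1


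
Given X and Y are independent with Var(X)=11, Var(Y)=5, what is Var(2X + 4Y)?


Independence => Cov(X,Y)=0
Var(2X + 4Y) = 2^2*Var(X) + 4^2*Var(Y)
= 4*11 + 16*5 = 124

124


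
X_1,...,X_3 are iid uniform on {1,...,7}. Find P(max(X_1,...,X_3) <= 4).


P(max <= 4) = P(all X_i <= 4) = (P(X_1 <= 4))^3
= (4/7)^3 = 64/343

64/343


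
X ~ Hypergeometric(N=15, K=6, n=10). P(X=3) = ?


P(X=3) = C(6,3)*C(9,7) / C(15,10)
= 20*36 / 3003
= 720/3003 = 240/1001

240/1001


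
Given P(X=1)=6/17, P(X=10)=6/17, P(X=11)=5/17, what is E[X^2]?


E[X^2] = sum(g(x)*P(x))
= 1*6/17 + 100*6/17 + 121*5/17
= 1211/17

1211/17


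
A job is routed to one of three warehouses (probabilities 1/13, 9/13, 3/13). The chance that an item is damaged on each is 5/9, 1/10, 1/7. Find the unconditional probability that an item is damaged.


P(A) = P(A|B1)P(B1) + P(A|B2)P(B2) + P(A|B3)P(B3)
= 5/9*1/13 + 1/10*9/13 + 1/7*3/13
= 5/117 + 9/130 + 3/91 = 1187/8190

1187/8190


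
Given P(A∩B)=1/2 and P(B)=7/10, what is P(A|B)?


P(A|B) = P(A∩B)/P(B) = (25/50)/(35/50) = 25/35 = 5/7

5/7


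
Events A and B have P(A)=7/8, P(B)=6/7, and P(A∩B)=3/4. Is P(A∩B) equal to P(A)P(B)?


P(A)*P(B) = 7/8*6/7 = 3/4
P(A∩B) = 3/4, which equals P(A)P(B), so independent

Yes, A and B are independent


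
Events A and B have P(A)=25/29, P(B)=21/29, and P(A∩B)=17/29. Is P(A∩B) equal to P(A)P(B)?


P(A)*P(B) = 25/29*21/29 = 525/841
P(A∩B) = 17/29 != 525/841, so not independent

No, A and B are not independent


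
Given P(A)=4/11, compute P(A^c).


P(A') = 1 - P(A) = 1 - 4/11 = 7/11

7/11


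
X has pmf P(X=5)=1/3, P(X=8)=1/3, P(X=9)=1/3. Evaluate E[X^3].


E[X^3] = sum(x^3 * P(x))
= 125*1/3 + 512*1/3 + 729*1/3
= 1366/3

1366/3


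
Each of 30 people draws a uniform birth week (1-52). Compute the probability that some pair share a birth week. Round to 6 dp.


P(all different) = prod((52-i)/52 for i=0..29) = 0.000024
P(at least one match) = 1 - 0.000024 = 0.999976

0.999976


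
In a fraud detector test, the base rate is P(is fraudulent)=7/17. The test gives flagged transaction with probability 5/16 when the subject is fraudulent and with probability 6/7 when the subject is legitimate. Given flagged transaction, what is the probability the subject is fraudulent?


P(A) = P(A|B)P(B) + P(A|B')P(B') = 5/16*7/17 + 6/7*10/17 = 1205/1904
P(B|A) = P(A|B)P(B)/P(A) = (35/272)/(1205/1904) = 49/241

49/241


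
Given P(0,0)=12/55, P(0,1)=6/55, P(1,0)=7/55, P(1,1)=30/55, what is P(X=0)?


P(X=0) = P(0,0)+P(0,1) = 12/55 + 6/55 = 18/55

18/55


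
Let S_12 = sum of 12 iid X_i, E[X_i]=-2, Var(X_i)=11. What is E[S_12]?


E[S_n] = n*E[X_1] = 12*-2 = -24

-24


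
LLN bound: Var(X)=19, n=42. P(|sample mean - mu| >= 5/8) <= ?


Var(Xbar) = Var(X)/n = 19/42
Chebyshev: P(|Xbar-mu| >= 5/8) <= Var(Xbar)/(5/8)^2 = (19/42)/(25/64) = 608/525
Bound exceeds 1, so trivial bound: 1

1


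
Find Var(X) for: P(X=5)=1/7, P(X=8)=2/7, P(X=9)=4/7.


E[X] = 57/7, E[X^2] = 477/7
Var(X) = E[X^2] - (E[X])^2 = 477/7 - (57/7)^2 = 90/49

90/49


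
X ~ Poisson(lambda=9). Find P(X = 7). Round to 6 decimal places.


P(X=7) = e^(-9) * 9^7 / 7!
≈ 0.0001234098041 * 4782969 / 5040
≈ 0.117116

0.117116


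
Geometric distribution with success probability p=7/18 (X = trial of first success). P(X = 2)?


P(X=2) = (1-p)^1 * p = (11/18)^1 * 7/18
= 11/18 * 7/18 = 77/324

77/324


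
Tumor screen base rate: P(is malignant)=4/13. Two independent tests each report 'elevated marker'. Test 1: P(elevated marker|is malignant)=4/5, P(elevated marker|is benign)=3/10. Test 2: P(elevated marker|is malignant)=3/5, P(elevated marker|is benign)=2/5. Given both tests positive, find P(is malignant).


After test 1: P(+) = 4/5*4/13 + 3/10*9/13 = 59/130
P(B|+) = (16/65)/(59/130) = 32/59
After test 2 (use post1 as new prior): P(+) = 3/5*32/59 + 2/5*27/59 = 30/59
P(B|+,+) = (96/295)/(30/59) = 16/25

16/25


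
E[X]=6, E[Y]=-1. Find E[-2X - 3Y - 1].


E[-2X - 3Y - 1] = -2*E[X] - 3*E[Y] - 1
= (-2)*(6) + (-3)*(-1) + (-1)
= -12 + 3 - 1 = -10

-10


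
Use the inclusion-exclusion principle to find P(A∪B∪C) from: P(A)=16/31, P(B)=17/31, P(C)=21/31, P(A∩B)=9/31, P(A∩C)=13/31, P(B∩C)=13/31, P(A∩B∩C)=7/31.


P(A∪B∪C) = P(A)+P(B)+P(C) - P(AB)-P(AC)-P(BC) + P(ABC)
= 16/31+17/31+21/31 - 9/31-13/31-13/31 + 7/31
= 26/31

26/31


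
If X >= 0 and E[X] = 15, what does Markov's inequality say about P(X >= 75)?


Markov: P(X >= a) <= E[X]/a
P(X >= 75) <= 15/75 = 1/5

1/5


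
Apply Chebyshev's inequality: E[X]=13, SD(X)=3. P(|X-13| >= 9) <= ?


k = 9/3 = 3
Chebyshev: P(|X-mu| >= k*sigma) <= 1/k^2 = 1/3^2 = 1/9

1/9


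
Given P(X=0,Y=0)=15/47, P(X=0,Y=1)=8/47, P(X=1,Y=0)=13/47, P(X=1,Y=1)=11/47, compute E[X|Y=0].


P(Y=0) = 28/47
E[X|Y=0] = (0*15 + 1*13)/28 = 13/28

13/28


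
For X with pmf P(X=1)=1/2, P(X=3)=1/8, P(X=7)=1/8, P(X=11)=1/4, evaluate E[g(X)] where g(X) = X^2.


E[X^2] = sum(g(x)*P(x))
= 1*1/2 + 9*1/8 + 49*1/8 + 121*1/4
= 38

38


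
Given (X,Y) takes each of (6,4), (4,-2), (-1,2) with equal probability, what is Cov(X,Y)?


E[X]=3, E[Y]=4/3, E[XY]=14/3
Cov(X,Y) = E[XY] - E[X]E[Y] = 14/3 - 3*4/3 = 2/3

2/3


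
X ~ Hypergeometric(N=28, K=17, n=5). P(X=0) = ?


P(X=0) = C(17,0)*C(11,5) / C(28,5)
= 1*462 / 98280
= 462/98280 = 11/2340

11/2340


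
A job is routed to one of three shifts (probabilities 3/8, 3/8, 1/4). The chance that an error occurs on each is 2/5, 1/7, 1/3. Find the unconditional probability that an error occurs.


P(A) = P(A|B1)P(B1) + P(A|B2)P(B2) + P(A|B3)P(B3)
= 2/5*3/8 + 1/7*3/8 + 1/3*1/4
= 3/20 + 3/56 + 1/12 = 241/840

241/840


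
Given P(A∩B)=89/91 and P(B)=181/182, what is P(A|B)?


P(A|B) = P(A∩B)/P(B) = (178/182)/(181/182) = 178/181

178/181


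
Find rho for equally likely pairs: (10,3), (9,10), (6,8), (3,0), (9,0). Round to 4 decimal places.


Cov(X,Y) = 2.5200, Var(X) = 6.6400, Var(Y) = 16.9600
rho = Cov/(sqrt(VarX)*sqrt(VarY)) = 0.2375

0.2375


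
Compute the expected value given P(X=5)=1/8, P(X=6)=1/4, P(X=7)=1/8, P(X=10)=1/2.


E[X] = sum(x * P(x))
= 5*1/8 + 6*1/4 + 7*1/8 + 10*1/2
= 8

8


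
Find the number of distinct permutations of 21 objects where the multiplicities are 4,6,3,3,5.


21! = 51090942171709440000
Denominator: 4!=24 * 6!=720 * 3!=6 * 3!=6 * 5!=120
Coefficient = 51090942171709440000 / 74649600 = 684410126400

684410126400


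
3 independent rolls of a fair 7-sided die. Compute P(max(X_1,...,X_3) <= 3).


P(max <= 3) = P(all X_i <= 3) = (P(X_1 <= 3))^3
= (3/7)^3 = 27/343

27/343


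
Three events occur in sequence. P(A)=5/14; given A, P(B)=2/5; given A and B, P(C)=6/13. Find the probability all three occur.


P(A∩B∩C) = P(A) * P(B|A) * P(C|A∩B)
= 5/14 * 2/5 * 6/13
= 1/7 * 6/13 = 6/91

6/91


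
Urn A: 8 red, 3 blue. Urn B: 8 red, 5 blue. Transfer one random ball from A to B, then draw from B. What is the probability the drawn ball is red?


P(transfer red) = 8/11; P(transfer blue) = 3/11
If red transferred: Urn II has 9 red of 14, so P(red|red moved) = 9/14
If blue transferred: Urn II has 8 red of 14, so P(red|blue moved) = 4/7
By total probability: P(red) = 8/11*9/14 + 3/11*4/7 = 48/77

48/77


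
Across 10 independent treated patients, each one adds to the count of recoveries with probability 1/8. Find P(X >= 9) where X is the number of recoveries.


P(X>=9) = P(X=9) + P(X=10)
= 35/536870912 + 1/1073741824
= 71/1073741824

71/1073741824


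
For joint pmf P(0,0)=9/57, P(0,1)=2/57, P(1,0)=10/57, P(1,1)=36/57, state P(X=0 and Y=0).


Read from table: P(X=0, Y=0) = 9/57 = 3/19

3/19


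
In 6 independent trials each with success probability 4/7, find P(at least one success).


P(at least one) = 1 - P(none)
P(none) = (1 - 4/7)^6 = (3/7)^6 = 729/117649
P(at least one) = 1 - 729/117649 = 116920/117649

116920/117649


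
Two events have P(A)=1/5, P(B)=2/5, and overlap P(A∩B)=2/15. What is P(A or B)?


P(A∪B) = P(A) + P(B) - P(A∩B)
= 1/5 + 2/5 - 2/15 = 7/15

7/15


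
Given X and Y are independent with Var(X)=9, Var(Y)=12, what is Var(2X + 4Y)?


Independence => Cov(X,Y)=0
Var(2X + 4Y) = 2^2*Var(X) + 4^2*Var(Y)
= 4*9 + 16*12 = 228

228


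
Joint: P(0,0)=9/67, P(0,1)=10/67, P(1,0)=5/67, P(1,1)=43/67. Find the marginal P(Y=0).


P(Y=0) = P(0,0)+P(1,0) = 9/67 + 5/67 = 14/67

14/67


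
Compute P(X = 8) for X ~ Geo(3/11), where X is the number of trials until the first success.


P(X=8) = (1-p)^7 * p = (8/11)^7 * 3/11
= 2097152/19487171 * 3/11 = 6291456/214358881

6291456/214358881


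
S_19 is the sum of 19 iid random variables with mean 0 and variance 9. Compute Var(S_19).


By independence, Var(S_n) = n*Var(X_1) = 19*9 = 171

171


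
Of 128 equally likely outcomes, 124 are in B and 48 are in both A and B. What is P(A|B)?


P(A|B) = P(A∩B)/P(B) = (48/128)/(124/128) = 48/124 = 12/31

12/31


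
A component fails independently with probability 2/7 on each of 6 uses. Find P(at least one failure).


P(at least one) = 1 - P(none)
P(none) = (1 - 2/7)^6 = (5/7)^6 = 15625/117649
P(at least one) = 1 - 15625/117649 = 102024/117649

102024/117649


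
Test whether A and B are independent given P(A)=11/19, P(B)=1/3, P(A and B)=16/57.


P(A)*P(B) = 11/19*1/3 = 11/57
P(A∩B) = 16/57 != 11/57, so not independent

No, A and B are not independent


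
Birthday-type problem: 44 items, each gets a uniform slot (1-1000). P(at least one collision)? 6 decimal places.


P(all different) = prod((1000-i)/1000 for i=0..43) = 0.382884
P(at least one match) = 1 - 0.382884 = 0.617116

0.617116


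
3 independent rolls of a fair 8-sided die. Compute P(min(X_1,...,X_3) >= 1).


P(min >= 1) = P(all X_i >= 1) = (P(X_1 >= 1))^3
= (8/8)^3 = 1^3 = 1

1


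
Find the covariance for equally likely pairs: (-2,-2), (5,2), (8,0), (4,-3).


E[X]=15/4, E[Y]=-3/4, E[XY]=1/2
Cov(X,Y) = E[XY] - E[X]E[Y] = 1/2 - 15/4*-3/4 = 53/16

53/16


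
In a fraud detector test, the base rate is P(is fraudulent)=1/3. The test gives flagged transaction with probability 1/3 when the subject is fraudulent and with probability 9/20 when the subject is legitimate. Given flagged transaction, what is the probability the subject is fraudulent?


P(A) = P(A|B)P(B) + P(A|B')P(B') = 1/3*1/3 + 9/20*2/3 = 37/90
P(B|A) = P(A|B)P(B)/P(A) = (1/9)/(37/90) = 10/37

10/37


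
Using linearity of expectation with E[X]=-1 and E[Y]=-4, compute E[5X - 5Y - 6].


E[5X - 5Y - 6] = 5*E[X] - 5*E[Y] - 6
= (5)*(-1) + (-5)*(-4) + (-6)
= -5 + 20 - 6 = 9

9


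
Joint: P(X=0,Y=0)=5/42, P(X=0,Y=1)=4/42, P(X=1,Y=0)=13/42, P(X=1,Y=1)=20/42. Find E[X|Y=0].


P(Y=0) = 18/42
E[X|Y=0] = (0*5 + 1*13)/18 = 13/18

13/18


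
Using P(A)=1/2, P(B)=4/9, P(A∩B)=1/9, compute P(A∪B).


P(A∪B) = P(A) + P(B) - P(A∩B)
= 1/2 + 4/9 - 1/9 = 5/6

5/6
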